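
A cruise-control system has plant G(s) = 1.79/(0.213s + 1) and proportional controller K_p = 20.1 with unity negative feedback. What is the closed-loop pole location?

Closed loop: T(s) = K_p·G/(1+K_p·G) = 35.98/(0.213s + 1 + 35.98), with pole at s = −(1 + 35.98)/0.213 = −173.6.

s = -173.6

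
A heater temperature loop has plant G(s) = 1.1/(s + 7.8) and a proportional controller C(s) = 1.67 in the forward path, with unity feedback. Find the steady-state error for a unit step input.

The loop is type 0. Static position error constant K_pos = C(0)·G(0) = 1.67·0.141 = 0.2355.
Steady-state error to a unit step: e_ss = 1/(1+K_pos) = 1/1.236 = 0.809.

0.809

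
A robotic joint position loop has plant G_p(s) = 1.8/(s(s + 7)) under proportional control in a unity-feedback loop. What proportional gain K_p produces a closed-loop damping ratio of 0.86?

K_p = 9.2

Closed-loop characteristic equation: s² + 7s + K_p·1.8 = 0.
So ω_n = √(1.8K_p) and 2ζω_n = 7, giving ζ = 7/(2√(1.8K_p)).
Setting ζ = 0.86: √(1.8K_p) = 7/(2·0.86) = 4.07, so K_p = 16.56/1.8 = 9.2.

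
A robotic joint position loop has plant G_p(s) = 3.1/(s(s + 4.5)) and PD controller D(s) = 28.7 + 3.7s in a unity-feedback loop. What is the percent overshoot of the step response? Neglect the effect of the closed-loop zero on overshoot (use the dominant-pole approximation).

0.676%

Forward path: (28.7 + 3.7s)·3.1/(s(s+4.5)). The closed-loop characteristic equation is s² + (4.5 + 3.1·3.7)s + 3.1·28.7 = 0.
That is s² + 15.97s + 88.97 = 0, so ω_n = 9.432 rad/s and ζ = 15.97/(2·9.432) = 0.8466.
%OS = 100·exp(−πζ/√(1−ζ²)) = 0.676%.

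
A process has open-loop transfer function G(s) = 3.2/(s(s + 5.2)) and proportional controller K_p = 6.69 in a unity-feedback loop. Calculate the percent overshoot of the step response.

11.8%

The closed-loop denominator s² + 5.2s + 21.41 gives ω_n = √21.41 = 4.627 and ζ = 5.2/(2ω_n) = 0.5619.
%OS = 100·exp(−πζ/√(1−ζ²)) = 100·exp(−π·0.5619/√0.6842) = 11.8%.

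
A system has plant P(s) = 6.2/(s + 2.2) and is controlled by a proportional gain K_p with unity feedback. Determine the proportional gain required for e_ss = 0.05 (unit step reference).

K_p = 6.74

For a type-0 loop with proportional control, e_ss = 1/(1 + K_p·P(0)).
P(0) = 2.818. Require 1/(1 + K_p·2.818) = 0.05, so 1 + 2.818·K_p = 20.
K_p = (20 − 1)/2.818 = 6.74.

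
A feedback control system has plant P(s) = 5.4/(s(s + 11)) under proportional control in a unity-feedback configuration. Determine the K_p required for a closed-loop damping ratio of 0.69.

K_p = 11.8

Closed-loop characteristic equation: s² + 11s + K_p·5.4 = 0.
So ω_n = √(5.4K_p) and 2ζω_n = 11, giving ζ = 11/(2√(5.4K_p)).
Setting ζ = 0.69: √(5.4K_p) = 11/(2·0.69) = 7.971, so K_p = 63.54/5.4 = 11.8.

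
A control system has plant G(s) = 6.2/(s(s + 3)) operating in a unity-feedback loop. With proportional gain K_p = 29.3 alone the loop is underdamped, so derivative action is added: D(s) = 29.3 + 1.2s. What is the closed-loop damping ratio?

Forward path: (29.3 + 1.2s)·6.2/(s(s+3)). The closed-loop characteristic equation is s² + (3 + 6.2·1.2)s + 6.2·29.3 = 0.
That is s² + 10.44s + 181.7 = 0, so ω_n = 13.48 rad/s and ζ = 10.44/(2·13.48) = 0.3873.

ζ = 0.387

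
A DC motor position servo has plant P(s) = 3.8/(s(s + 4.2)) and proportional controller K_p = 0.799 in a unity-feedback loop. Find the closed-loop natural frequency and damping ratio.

The closed-loop denominator is s(s+4.2) + 0.799·3.8 = s² + 4.2s + 3.036.
Matching s² + 2ζω_n s + ω_n²: ω_n = √3.036 = 1.742 rad/s and 2ζω_n = 4.2, so ζ = 4.2/(2·1.742) = 1.21.

ω_n = 1.74 rad/s, ζ = 1.21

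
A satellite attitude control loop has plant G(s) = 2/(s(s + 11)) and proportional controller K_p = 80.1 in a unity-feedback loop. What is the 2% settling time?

T_s ≈ 0.727 s

From 1 + K_pG(s) = 0: s² + 11s + 160.2 = 0 ⇒ ω_n = 12.66, ζ = 0.4345.
2% settling time T_s ≈ 4/(ζω_n) = 4/5.5 = 0.727 s.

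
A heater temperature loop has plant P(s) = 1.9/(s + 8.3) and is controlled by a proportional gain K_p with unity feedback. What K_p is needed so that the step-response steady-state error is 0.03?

The loop is type 0, so e_ss(step) = 1/(1 + K_pos) with K_pos = K_p·P(0).
P(0) = 0.2289. Require 1/(1 + K_p·0.2289) = 0.03, so 1 + 0.2289·K_p = 33.33.
K_p = (33.33 − 1)/0.2289 = 141.

K_p = 141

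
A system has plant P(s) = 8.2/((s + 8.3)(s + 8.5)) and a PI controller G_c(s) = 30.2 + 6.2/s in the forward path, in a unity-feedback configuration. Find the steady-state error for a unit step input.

0

The open loop G_c(s)P(s) has a pole at the origin (type 1), so the static position error constant is infinite and e_ss = 1/(1+∞) = 0.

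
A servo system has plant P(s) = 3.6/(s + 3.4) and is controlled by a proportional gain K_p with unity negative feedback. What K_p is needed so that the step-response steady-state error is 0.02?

K_p = 46.3

Steady-state error for a unit step on this type-0 loop is 1/(1 + K_p·P(0)).
P(0) = 1.059. Require 1/(1 + K_p·1.059) = 0.02, so 1 + 1.059·K_p = 50.
K_p = (50 − 1)/1.059 = 46.3.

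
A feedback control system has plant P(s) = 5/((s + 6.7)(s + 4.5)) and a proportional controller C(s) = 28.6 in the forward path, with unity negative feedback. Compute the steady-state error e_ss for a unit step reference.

The loop is type 0. Static position error constant K_pos = C(0)·P(0) = 28.6·0.1658 = 4.743.
Steady-state error to a unit step: e_ss = 1/(1+K_pos) = 1/5.743 = 0.174.

0.174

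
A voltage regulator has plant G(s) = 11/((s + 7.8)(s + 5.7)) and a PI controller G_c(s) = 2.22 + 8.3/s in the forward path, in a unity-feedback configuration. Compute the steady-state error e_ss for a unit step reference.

The open loop G_c(s)G(s) has a pole at the origin (type 1), so the static position error constant is infinite and e_ss = 1/(1+∞) = 0.

0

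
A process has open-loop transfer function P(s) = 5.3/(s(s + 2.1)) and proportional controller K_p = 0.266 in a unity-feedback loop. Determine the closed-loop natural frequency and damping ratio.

ω_n = 1.19 rad/s, ζ = 0.884

The closed-loop denominator is s(s+2.1) + 0.266·5.3 = s² + 2.1s + 1.41.
Matching s² + 2ζω_n s + ω_n²: ω_n = √1.41 = 1.187 rad/s and 2ζω_n = 2.1, so ζ = 2.1/(2·1.187) = 0.884.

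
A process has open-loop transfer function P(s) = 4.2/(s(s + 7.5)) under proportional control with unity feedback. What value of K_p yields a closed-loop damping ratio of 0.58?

K_p = 9.95

Closed-loop characteristic equation: s² + 7.5s + K_p·4.2 = 0.
So ω_n = √(4.2K_p) and 2ζω_n = 7.5, giving ζ = 7.5/(2√(4.2K_p)).
Setting ζ = 0.58: √(4.2K_p) = 7.5/(2·0.58) = 6.466, so K_p = 41.8/4.2 = 9.95.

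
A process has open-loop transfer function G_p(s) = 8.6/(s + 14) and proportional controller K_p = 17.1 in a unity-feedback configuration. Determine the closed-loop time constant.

Closed-loop transfer function: T(s) = K_p·G_p(s)/(1 + K_p·G_p(s)) = 147.1/(s + 14 + 147.1) = 147.1/(s + 161.1).
Time constant τ = 1/161.1 = 0.00621 s.

τ = 0.00621 s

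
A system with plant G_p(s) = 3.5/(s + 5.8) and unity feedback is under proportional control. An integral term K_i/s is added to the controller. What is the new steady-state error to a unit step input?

Adding integral action puts a pole at s = 0 in the forward path, raising the system type to 1; a type-1 loop has zero steady-state error to a step.

0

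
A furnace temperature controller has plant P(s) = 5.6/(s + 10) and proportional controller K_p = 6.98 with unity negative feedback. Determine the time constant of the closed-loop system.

Closed-loop transfer function: T(s) = K_p·P(s)/(1 + K_p·P(s)) = 39.09/(s + 10 + 39.09) = 39.09/(s + 49.09).
Time constant τ = 1/49.09 = 0.0204 s.

τ = 0.0204 s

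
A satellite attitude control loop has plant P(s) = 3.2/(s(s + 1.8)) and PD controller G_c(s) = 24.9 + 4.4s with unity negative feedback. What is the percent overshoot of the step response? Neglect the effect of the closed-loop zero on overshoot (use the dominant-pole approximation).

Forward path: (24.9 + 4.4s)·3.2/(s(s+1.8)). The closed-loop characteristic equation is s² + (1.8 + 3.2·4.4)s + 3.2·24.9 = 0.
That is s² + 15.88s + 79.68 = 0, so ω_n = 8.926 rad/s and ζ = 15.88/(2·8.926) = 0.8895.
%OS = 100·exp(−πζ/√(1−ζ²)) = 0.221%.

0.221%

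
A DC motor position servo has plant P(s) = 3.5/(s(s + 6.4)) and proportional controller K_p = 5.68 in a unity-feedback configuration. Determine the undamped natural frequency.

1 + K_p·P(s) = 0 gives s² + 6.4s + 19.88 = 0.
Matching s² + 2ζω_n s + ω_n²: ω_n = √19.88 = 4.459 rad/s and 2ζω_n = 6.4, so ζ = 6.4/(2·4.459) = 0.718.

ω_n = 4.46 rad/s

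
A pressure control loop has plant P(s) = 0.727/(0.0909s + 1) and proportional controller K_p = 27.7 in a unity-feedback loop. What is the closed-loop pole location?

s = -232.5

Closed loop: T(s) = K_p·P/(1+K_p·P) = 20.14/(0.0909s + 1 + 20.14), with pole at s = −(1 + 20.14)/0.0909 = −232.5.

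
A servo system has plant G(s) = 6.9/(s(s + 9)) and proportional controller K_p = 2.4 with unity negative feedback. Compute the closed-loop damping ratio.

The closed-loop denominator is s(s+9) + 2.4·6.9 = s² + 9s + 16.56.
So ω_n² = 16.56 ⇒ ω_n = 4.069 rad/s, and ζ = 9/(2ω_n) = 1.11.

ζ = 1.11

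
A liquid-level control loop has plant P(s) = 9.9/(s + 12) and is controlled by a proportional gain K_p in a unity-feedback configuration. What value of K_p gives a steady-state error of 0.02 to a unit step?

Steady-state error for a unit step on this type-0 loop is 1/(1 + K_p·P(0)).
P(0) = 0.825. Require 1/(1 + K_p·0.825) = 0.02, so 1 + 0.825·K_p = 50.
K_p = (50 − 1)/0.825 = 59.4.

K_p = 59.4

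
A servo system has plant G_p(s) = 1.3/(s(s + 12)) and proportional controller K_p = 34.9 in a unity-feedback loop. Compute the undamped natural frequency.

ω_n = 6.74 rad/s

With unity feedback the closed-loop characteristic equation is s² + 12s + 34.9·1.3 = s² + 12s + 45.37 = 0.
So ω_n² = 45.37 ⇒ ω_n = 6.736 rad/s, and ζ = 12/(2ω_n) = 0.891.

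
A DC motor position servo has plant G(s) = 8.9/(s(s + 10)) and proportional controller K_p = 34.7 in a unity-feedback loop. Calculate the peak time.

T_p = 0.186 s

From 1 + K_pG(s) = 0: s² + 10s + 308.8 = 0 ⇒ ω_n = 17.57, ζ = 0.2845.
Damped frequency ω_d = ω_n√(1−ζ²) = 16.85 rad/s, so peak time T_p = π/ω_d = 0.186 s.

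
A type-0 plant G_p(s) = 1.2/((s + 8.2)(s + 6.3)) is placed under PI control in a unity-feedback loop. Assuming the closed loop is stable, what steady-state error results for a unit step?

The PI controller's integrator makes the forward path type 1, so e_ss to a step is zero.

0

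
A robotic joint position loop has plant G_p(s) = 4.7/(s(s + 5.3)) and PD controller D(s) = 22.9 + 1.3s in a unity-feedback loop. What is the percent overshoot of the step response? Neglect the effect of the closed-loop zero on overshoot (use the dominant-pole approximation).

12.6%

Forward path: (22.9 + 1.3s)·4.7/(s(s+5.3)). The closed-loop characteristic equation is s² + (5.3 + 4.7·1.3)s + 4.7·22.9 = 0.
That is s² + 11.41s + 107.6 = 0, so ω_n = 10.37 rad/s and ζ = 11.41/(2·10.37) = 0.5499.
%OS = 100·exp(−πζ/√(1−ζ²)) = 12.6%.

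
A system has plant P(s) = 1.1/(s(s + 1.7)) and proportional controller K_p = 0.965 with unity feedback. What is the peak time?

From 1 + K_pP(s) = 0: s² + 1.7s + 1.062 = 0 ⇒ ω_n = 1.03, ζ = 0.825.
Damped frequency ω_d = ω_n√(1−ζ²) = 0.5822 rad/s, so peak time T_p = π/ω_d = 5.4 s.

T_p = 5.4 s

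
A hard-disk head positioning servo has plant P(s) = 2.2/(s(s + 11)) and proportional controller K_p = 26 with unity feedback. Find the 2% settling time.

The closed-loop denominator s² + 11s + 57.2 gives ω_n = √57.2 = 7.563 and ζ = 11/(2ω_n) = 0.7272.
2% settling time T_s ≈ 4/(ζω_n) = 4/5.5 = 0.727 s.

T_s ≈ 0.727 s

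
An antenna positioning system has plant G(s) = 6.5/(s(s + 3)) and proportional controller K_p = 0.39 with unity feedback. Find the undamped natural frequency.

ω_n = 1.59 rad/s

With unity feedback the closed-loop characteristic equation is s² + 3s + 0.39·6.5 = s² + 3s + 2.535 = 0.
So ω_n² = 2.535 ⇒ ω_n = 1.592 rad/s, and ζ = 3/(2ω_n) = 0.942.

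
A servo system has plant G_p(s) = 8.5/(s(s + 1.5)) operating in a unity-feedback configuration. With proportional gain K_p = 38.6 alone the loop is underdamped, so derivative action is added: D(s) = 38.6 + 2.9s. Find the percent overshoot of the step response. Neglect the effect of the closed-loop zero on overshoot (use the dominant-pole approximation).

3.78%

Forward path: (38.6 + 2.9s)·8.5/(s(s+1.5)). The closed-loop characteristic equation is s² + (1.5 + 8.5·2.9)s + 8.5·38.6 = 0.
That is s² + 26.15s + 328.1 = 0, so ω_n = 18.11 rad/s and ζ = 26.15/(2·18.11) = 0.7218.
%OS = 100·exp(−πζ/√(1−ζ²)) = 3.78%.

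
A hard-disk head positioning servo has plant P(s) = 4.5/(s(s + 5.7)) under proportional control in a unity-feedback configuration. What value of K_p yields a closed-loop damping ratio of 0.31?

Closed-loop characteristic equation: s² + 5.7s + K_p·4.5 = 0.
So ω_n = √(4.5K_p) and 2ζω_n = 5.7, giving ζ = 5.7/(2√(4.5K_p)).
Setting ζ = 0.31: √(4.5K_p) = 5.7/(2·0.31) = 9.194, so K_p = 84.52/4.5 = 18.8.

K_p = 18.8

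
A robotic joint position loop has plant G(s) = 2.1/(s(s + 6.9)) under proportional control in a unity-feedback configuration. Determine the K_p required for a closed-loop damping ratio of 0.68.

K_p = 12.3

Closed-loop characteristic equation: s² + 6.9s + K_p·2.1 = 0.
So ω_n = √(2.1K_p) and 2ζω_n = 6.9, giving ζ = 6.9/(2√(2.1K_p)).
Setting ζ = 0.68: √(2.1K_p) = 6.9/(2·0.68) = 5.074, so K_p = 25.74/2.1 = 12.3.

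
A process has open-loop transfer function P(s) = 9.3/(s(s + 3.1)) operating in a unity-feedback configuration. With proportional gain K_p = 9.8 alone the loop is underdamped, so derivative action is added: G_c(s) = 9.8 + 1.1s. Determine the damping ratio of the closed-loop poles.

ζ = 0.698

Forward path: (9.8 + 1.1s)·9.3/(s(s+3.1)). The closed-loop characteristic equation is s² + (3.1 + 9.3·1.1)s + 9.3·9.8 = 0.
That is s² + 13.33s + 91.14 = 0, so ω_n = 9.547 rad/s and ζ = 13.33/(2·9.547) = 0.6981.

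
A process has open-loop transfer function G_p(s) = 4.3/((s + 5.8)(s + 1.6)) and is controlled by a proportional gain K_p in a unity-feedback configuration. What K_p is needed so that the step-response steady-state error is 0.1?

K_p = 19.4

For a type-0 loop with proportional control, e_ss = 1/(1 + K_p·G_p(0)).
G_p(0) = 0.4634. Require 1/(1 + K_p·0.4634) = 0.1, so 1 + 0.4634·K_p = 10.
K_p = (10 − 1)/0.4634 = 19.4.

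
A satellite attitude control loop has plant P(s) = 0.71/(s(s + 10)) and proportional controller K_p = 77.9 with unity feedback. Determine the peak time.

T_p = 0.571 s

The closed-loop denominator s² + 10s + 55.31 gives ω_n = √55.31 = 7.437 and ζ = 10/(2ω_n) = 0.6723.
Damped frequency ω_d = ω_n√(1−ζ²) = 5.505 rad/s, so peak time T_p = π/ω_d = 0.571 s.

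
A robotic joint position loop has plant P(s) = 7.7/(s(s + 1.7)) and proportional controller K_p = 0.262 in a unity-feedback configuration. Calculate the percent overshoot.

From 1 + K_pP(s) = 0: s² + 1.7s + 2.017 = 0 ⇒ ω_n = 1.42, ζ = 0.5984.
%OS = 100·exp(−πζ/√(1−ζ²)) = 100·exp(−π·0.5984/√0.6419) = 9.57%.

9.57%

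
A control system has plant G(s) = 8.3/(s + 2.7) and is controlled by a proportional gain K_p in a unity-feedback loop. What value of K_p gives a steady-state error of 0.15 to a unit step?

The loop is type 0, so e_ss(step) = 1/(1 + K_pos) with K_pos = K_p·G(0).
G(0) = 3.074. Require 1/(1 + K_p·3.074) = 0.15, so 1 + 3.074·K_p = 6.667.
K_p = (6.667 − 1)/3.074 = 1.84.

K_p = 1.84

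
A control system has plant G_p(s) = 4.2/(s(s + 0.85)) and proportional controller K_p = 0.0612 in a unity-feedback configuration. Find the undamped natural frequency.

The closed-loop denominator is s(s+0.85) + 0.0612·4.2 = s² + 0.85s + 0.257.
Matching s² + 2ζω_n s + ω_n²: ω_n = √0.257 = 0.507 rad/s and 2ζω_n = 0.85, so ζ = 0.85/(2·0.507) = 0.838.

ω_n = 0.507 rad/s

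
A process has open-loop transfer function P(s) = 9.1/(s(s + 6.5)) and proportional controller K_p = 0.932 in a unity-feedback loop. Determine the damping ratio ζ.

ζ = 1.12

The closed-loop denominator is s(s+6.5) + 0.932·9.1 = s² + 6.5s + 8.481.
Matching s² + 2ζω_n s + ω_n²: ω_n = √8.481 = 2.912 rad/s and 2ζω_n = 6.5, so ζ = 6.5/(2·2.912) = 1.12.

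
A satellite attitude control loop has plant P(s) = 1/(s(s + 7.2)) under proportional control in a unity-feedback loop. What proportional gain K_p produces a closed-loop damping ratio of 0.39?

K_p = 85.2

Closed-loop characteristic equation: s² + 7.2s + K_p·1 = 0.
So ω_n = √(1K_p) and 2ζω_n = 7.2, giving ζ = 7.2/(2√(1K_p)).
Setting ζ = 0.39: √(1K_p) = 7.2/(2·0.39) = 9.231, so K_p = 85.21/1 = 85.2.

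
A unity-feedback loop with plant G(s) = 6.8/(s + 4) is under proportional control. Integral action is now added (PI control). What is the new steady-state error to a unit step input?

0

Adding integral action puts a pole at s = 0 in the forward path, raising the system type to 1; a type-1 loop has zero steady-state error to a step.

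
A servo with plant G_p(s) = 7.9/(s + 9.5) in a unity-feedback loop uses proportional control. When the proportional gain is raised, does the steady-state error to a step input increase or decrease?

decrease

e_ss = 1/(1 + K_p·G_p(0)); a larger K_p raises the denominator, so e_ss decreases.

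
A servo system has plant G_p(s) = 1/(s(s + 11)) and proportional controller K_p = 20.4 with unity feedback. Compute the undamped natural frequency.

ω_n = 4.52 rad/s

The closed-loop denominator is s(s+11) + 20.4·1 = s² + 11s + 20.4.
Matching s² + 2ζω_n s + ω_n²: ω_n = √20.4 = 4.517 rad/s and 2ζω_n = 11, so ζ = 11/(2·4.517) = 1.22.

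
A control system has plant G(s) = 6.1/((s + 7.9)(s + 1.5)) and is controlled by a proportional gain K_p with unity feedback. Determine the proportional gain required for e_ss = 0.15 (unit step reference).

Steady-state error for a unit step on this type-0 loop is 1/(1 + K_p·G(0)).
G(0) = 0.5148. Require 1/(1 + K_p·0.5148) = 0.15, so 1 + 0.5148·K_p = 6.667.
K_p = (6.667 − 1)/0.5148 = 11.

K_p = 11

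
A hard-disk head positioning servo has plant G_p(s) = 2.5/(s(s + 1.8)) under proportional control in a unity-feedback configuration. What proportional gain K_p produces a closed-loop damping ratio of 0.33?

K_p = 2.98

Closed-loop characteristic equation: s² + 1.8s + K_p·2.5 = 0.
So ω_n = √(2.5K_p) and 2ζω_n = 1.8, giving ζ = 1.8/(2√(2.5K_p)).
Setting ζ = 0.33: √(2.5K_p) = 1.8/(2·0.33) = 2.727, so K_p = 7.438/2.5 = 2.98.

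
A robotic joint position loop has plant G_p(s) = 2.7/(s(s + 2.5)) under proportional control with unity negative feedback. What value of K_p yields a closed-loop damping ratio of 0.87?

K_p = 0.765

Closed-loop characteristic equation: s² + 2.5s + K_p·2.7 = 0.
So ω_n = √(2.7K_p) and 2ζω_n = 2.5, giving ζ = 2.5/(2√(2.7K_p)).
Setting ζ = 0.87: √(2.7K_p) = 2.5/(2·0.87) = 1.437, so K_p = 2.064/2.7 = 0.765.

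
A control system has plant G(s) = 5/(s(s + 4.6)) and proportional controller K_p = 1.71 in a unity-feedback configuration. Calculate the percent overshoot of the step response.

The closed-loop denominator s² + 4.6s + 8.55 gives ω_n = √8.55 = 2.924 and ζ = 4.6/(2ω_n) = 0.7866.
%OS = 100·exp(−πζ/√(1−ζ²)) = 100·exp(−π·0.7866/√0.3813) = 1.83%.

1.83%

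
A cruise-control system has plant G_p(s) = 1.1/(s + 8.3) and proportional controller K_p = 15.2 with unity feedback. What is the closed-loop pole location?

Closed-loop transfer function: T(s) = K_p·G_p(s)/(1 + K_p·G_p(s)) = 16.72/(s + 8.3 + 16.72) = 16.72/(s + 25.02).
The closed-loop pole is at s = −25.02.

s = -25.02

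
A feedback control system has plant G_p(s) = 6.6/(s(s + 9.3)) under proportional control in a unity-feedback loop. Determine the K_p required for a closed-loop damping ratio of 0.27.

Closed-loop characteristic equation: s² + 9.3s + K_p·6.6 = 0.
So ω_n = √(6.6K_p) and 2ζω_n = 9.3, giving ζ = 9.3/(2√(6.6K_p)).
Setting ζ = 0.27: √(6.6K_p) = 9.3/(2·0.27) = 17.22, so K_p = 296.6/6.6 = 44.9.

K_p = 44.9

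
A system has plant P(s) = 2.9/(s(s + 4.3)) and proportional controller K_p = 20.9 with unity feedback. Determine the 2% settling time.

The closed-loop denominator s² + 4.3s + 60.61 gives ω_n = √60.61 = 7.785 and ζ = 4.3/(2ω_n) = 0.2762.
2% settling time T_s ≈ 4/(ζω_n) = 4/2.15 = 1.86 s.

T_s ≈ 1.86 s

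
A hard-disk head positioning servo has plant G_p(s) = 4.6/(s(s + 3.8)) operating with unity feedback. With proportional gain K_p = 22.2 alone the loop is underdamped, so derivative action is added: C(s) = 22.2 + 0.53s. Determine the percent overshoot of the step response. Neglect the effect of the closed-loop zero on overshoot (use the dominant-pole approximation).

36.1%

Forward path: (22.2 + 0.53s)·4.6/(s(s+3.8)). The closed-loop characteristic equation is s² + (3.8 + 4.6·0.53)s + 4.6·22.2 = 0.
That is s² + 6.238s + 102.1 = 0, so ω_n = 10.11 rad/s and ζ = 6.238/(2·10.11) = 0.3086.
%OS = 100·exp(−πζ/√(1−ζ²)) = 36.1%.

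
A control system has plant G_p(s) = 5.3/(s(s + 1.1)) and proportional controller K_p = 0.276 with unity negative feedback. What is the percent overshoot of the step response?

20.1%

The closed-loop denominator s² + 1.1s + 1.463 gives ω_n = √1.463 = 1.209 and ζ = 1.1/(2ω_n) = 0.4547.
%OS = 100·exp(−πζ/√(1−ζ²)) = 100·exp(−π·0.4547/√0.7932) = 20.1%.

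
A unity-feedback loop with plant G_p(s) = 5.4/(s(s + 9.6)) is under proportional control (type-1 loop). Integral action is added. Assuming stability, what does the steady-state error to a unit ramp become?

The integrator raises the loop to type 2, so K_v → ∞ and e_ss to a ramp is zero.

0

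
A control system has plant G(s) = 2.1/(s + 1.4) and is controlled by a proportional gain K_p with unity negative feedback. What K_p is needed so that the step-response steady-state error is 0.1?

The loop is type 0, so e_ss(step) = 1/(1 + K_pos) with K_pos = K_p·G(0).
G(0) = 1.5. Require 1/(1 + K_p·1.5) = 0.1, so 1 + 1.5·K_p = 10.
K_p = (10 − 1)/1.5 = 6.

K_p = 6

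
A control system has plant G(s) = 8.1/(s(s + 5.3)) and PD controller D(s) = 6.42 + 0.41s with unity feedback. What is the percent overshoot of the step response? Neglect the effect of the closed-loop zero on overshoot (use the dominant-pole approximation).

9.61%

Forward path: (6.42 + 0.41s)·8.1/(s(s+5.3)). The closed-loop characteristic equation is s² + (5.3 + 8.1·0.41)s + 8.1·6.42 = 0.
That is s² + 8.621s + 52 = 0, so ω_n = 7.211 rad/s and ζ = 8.621/(2·7.211) = 0.5977.
%OS = 100·exp(−πζ/√(1−ζ²)) = 9.61%.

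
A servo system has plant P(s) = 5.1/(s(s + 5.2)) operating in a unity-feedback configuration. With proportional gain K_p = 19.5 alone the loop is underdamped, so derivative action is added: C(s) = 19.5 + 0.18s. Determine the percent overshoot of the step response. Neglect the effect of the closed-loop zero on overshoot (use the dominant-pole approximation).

36.3%

Forward path: (19.5 + 0.18s)·5.1/(s(s+5.2)). The closed-loop characteristic equation is s² + (5.2 + 5.1·0.18)s + 5.1·19.5 = 0.
That is s² + 6.118s + 99.45 = 0, so ω_n = 9.972 rad/s and ζ = 6.118/(2·9.972) = 0.3067.
%OS = 100·exp(−πζ/√(1−ζ²)) = 36.3%.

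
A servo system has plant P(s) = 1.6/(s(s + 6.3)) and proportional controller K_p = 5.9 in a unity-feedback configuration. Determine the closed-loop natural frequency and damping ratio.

ω_n = 3.07 rad/s, ζ = 1.03

With unity feedback the closed-loop characteristic equation is s² + 6.3s + 5.9·1.6 = s² + 6.3s + 9.44 = 0.
So ω_n² = 9.44 ⇒ ω_n = 3.072 rad/s, and ζ = 6.3/(2ω_n) = 1.03.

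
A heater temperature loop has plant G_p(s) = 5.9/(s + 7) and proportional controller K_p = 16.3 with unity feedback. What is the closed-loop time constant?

Closed-loop transfer function: T(s) = K_p·G_p(s)/(1 + K_p·G_p(s)) = 96.17/(s + 7 + 96.17) = 96.17/(s + 103.2).
Time constant τ = 1/103.2 = 0.00969 s.

τ = 0.00969 s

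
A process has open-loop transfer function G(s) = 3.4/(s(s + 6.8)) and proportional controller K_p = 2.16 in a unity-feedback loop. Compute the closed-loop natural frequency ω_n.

ω_n = 2.71 rad/s

1 + K_p·G(s) = 0 gives s² + 6.8s + 7.344 = 0.
Matching s² + 2ζω_n s + ω_n²: ω_n = √7.344 = 2.71 rad/s and 2ζω_n = 6.8, so ζ = 6.8/(2·2.71) = 1.25.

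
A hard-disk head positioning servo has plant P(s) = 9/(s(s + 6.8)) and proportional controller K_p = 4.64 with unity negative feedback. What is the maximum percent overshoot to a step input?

Closed-loop characteristic equation: s² + 6.8s + 41.76 = 0, so ω_n = 6.462 rad/s and ζ = 6.8/(2·6.462) = 0.5261.
%OS = 100·exp(−πζ/√(1−ζ²)) = 100·exp(−π·0.5261/√0.7232) = 14.3%.

14.3%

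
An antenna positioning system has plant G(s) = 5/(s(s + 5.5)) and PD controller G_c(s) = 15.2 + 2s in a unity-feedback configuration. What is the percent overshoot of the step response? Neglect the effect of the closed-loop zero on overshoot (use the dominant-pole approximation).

Forward path: (15.2 + 2s)·5/(s(s+5.5)). The closed-loop characteristic equation is s² + (5.5 + 5·2)s + 5·15.2 = 0.
That is s² + 15.5s + 76 = 0, so ω_n = 8.718 rad/s and ζ = 15.5/(2·8.718) = 0.889.
%OS = 100·exp(−πζ/√(1−ζ²)) = 0.225%.

0.225%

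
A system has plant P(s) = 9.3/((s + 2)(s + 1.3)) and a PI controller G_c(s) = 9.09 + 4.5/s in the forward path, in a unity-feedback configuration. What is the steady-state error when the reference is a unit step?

0

The open loop G_c(s)P(s) has a pole at the origin (type 1), so the static position error constant is infinite and e_ss = 1/(1+∞) = 0.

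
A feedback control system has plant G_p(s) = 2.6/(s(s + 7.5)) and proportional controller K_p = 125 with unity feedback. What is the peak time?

T_p = 0.178 s

From 1 + K_pG_p(s) = 0: s² + 7.5s + 325 = 0 ⇒ ω_n = 18.03, ζ = 0.208.
Damped frequency ω_d = ω_n√(1−ζ²) = 17.63 rad/s, so peak time T_p = π/ω_d = 0.178 s.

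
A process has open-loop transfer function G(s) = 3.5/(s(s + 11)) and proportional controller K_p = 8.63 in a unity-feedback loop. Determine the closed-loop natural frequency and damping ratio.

ω_n = 5.5 rad/s, ζ = 1

1 + K_p·G(s) = 0 gives s² + 11s + 30.21 = 0.
So ω_n² = 30.21 ⇒ ω_n = 5.496 rad/s, and ζ = 11/(2ω_n) = 1.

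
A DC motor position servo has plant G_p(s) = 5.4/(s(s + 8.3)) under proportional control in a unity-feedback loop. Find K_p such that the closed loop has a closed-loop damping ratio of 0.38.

K_p = 22.1

Closed-loop characteristic equation: s² + 8.3s + K_p·5.4 = 0.
So ω_n = √(5.4K_p) and 2ζω_n = 8.3, giving ζ = 8.3/(2√(5.4K_p)).
Setting ζ = 0.38: √(5.4K_p) = 8.3/(2·0.38) = 10.92, so K_p = 119.3/5.4 = 22.1.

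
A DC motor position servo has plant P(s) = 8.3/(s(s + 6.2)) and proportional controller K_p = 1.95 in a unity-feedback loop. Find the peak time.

From 1 + K_pP(s) = 0: s² + 6.2s + 16.19 = 0 ⇒ ω_n = 4.023, ζ = 0.7706.
Damped frequency ω_d = ω_n√(1−ζ²) = 2.564 rad/s, so peak time T_p = π/ω_d = 1.23 s.

T_p = 1.23 s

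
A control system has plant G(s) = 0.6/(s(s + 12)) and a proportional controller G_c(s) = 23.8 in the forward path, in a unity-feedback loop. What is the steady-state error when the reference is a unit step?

The open loop G_c(s)G(s) has a pole at the origin (type 1), so the static position error constant is infinite and e_ss = 1/(1+∞) = 0.

0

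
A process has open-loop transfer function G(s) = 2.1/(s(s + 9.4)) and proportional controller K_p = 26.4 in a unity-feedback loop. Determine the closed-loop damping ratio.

1 + K_p·G(s) = 0 gives s² + 9.4s + 55.44 = 0.
So ω_n² = 55.44 ⇒ ω_n = 7.446 rad/s, and ζ = 9.4/(2ω_n) = 0.631.

ζ = 0.631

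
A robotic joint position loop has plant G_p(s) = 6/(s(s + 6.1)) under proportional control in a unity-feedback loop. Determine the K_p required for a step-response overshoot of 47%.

K_p = 28.4

From %OS = 100·exp(−πζ/√(1−ζ²)) = 47%, ζ = −ln(0.47)/√(π²+ln²(0.47)) = 0.2337.
Characteristic equation s² + 6.1s + 6K_p = 0 gives ζ = 6.1/(2√(6K_p)).
Setting ζ = 0.2337: √(6K_p) = 6.1/(2·0.2337) = 13.05, so K_p = 170.4/6 = 28.4.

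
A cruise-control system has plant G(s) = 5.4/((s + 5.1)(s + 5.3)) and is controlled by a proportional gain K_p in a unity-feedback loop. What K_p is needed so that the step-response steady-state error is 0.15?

K_p = 28.4

The loop is type 0, so e_ss(step) = 1/(1 + K_pos) with K_pos = K_p·G(0).
G(0) = 0.1998. Require 1/(1 + K_p·0.1998) = 0.15, so 1 + 0.1998·K_p = 6.667.
K_p = (6.667 − 1)/0.1998 = 28.4.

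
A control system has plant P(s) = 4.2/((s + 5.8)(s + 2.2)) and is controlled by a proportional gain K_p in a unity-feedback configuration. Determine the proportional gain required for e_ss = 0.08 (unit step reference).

Steady-state error for a unit step on this type-0 loop is 1/(1 + K_p·P(0)).
P(0) = 0.3292. Require 1/(1 + K_p·0.3292) = 0.08, so 1 + 0.3292·K_p = 12.5.
K_p = (12.5 − 1)/0.3292 = 34.9.

K_p = 34.9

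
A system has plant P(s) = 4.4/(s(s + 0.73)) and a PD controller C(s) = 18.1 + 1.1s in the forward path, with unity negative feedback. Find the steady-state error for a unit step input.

The open loop C(s)P(s) has a pole at the origin (type 1), so the static position error constant is infinite and e_ss = 1/(1+∞) = 0.

0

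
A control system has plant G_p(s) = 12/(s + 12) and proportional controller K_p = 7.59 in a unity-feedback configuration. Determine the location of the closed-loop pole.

s = -103.1

Closed-loop transfer function: T(s) = K_p·G_p(s)/(1 + K_p·G_p(s)) = 91.08/(s + 12 + 91.08) = 91.08/(s + 103.1).
The closed-loop pole is at s = −103.1.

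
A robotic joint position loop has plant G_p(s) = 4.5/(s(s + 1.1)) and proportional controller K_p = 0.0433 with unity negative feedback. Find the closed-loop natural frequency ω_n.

With unity feedback the closed-loop characteristic equation is s² + 1.1s + 0.0433·4.5 = s² + 1.1s + 0.1948 = 0.
So ω_n² = 0.1948 ⇒ ω_n = 0.4414 rad/s, and ζ = 1.1/(2ω_n) = 1.25.

ω_n = 0.441 rad/s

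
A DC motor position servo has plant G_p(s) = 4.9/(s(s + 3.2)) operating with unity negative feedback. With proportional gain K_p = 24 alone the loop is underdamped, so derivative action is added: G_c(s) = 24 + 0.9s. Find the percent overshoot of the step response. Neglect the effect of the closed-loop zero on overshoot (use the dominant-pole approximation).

Forward path: (24 + 0.9s)·4.9/(s(s+3.2)). The closed-loop characteristic equation is s² + (3.2 + 4.9·0.9)s + 4.9·24 = 0.
That is s² + 7.61s + 117.6 = 0, so ω_n = 10.84 rad/s and ζ = 7.61/(2·10.84) = 0.3509.
%OS = 100·exp(−πζ/√(1−ζ²)) = 30.8%.

30.8%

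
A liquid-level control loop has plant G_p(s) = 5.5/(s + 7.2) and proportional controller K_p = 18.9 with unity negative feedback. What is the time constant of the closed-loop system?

Closed-loop transfer function: T(s) = K_p·G_p(s)/(1 + K_p·G_p(s)) = 103.9/(s + 7.2 + 103.9) = 103.9/(s + 111.1).
Time constant τ = 1/111.1 = 0.009 s.

τ = 0.009 s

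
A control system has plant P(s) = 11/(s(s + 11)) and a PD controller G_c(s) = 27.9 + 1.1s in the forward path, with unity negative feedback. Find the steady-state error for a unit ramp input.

The loop has one pole at the origin (type 1). Velocity error constant K_v = lim_{s→0} s·G_c(s)P(s) = 27.9·11/11 = 27.9.
Steady-state error to a unit ramp: e_ss = 1/K_v = 0.0358.

0.0358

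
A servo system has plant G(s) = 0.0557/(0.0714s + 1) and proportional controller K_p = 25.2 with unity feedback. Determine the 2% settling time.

Closed loop: T(s) = K_p·G/(1+K_p·G) = 1.404/(0.0714s + 1 + 1.404), with pole at s = −(1 + 1.404)/0.0714 = −33.66.
τ = 1/33.66 = 0.0297 s, so 2% settling time ≈ 4τ = 0.119 s.

T_s ≈ 0.119 s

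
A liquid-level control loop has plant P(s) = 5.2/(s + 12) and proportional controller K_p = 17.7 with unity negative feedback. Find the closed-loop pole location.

s = -104

Closed-loop transfer function: T(s) = K_p·P(s)/(1 + K_p·P(s)) = 92.04/(s + 12 + 92.04) = 92.04/(s + 104).
The closed-loop pole is at s = −104.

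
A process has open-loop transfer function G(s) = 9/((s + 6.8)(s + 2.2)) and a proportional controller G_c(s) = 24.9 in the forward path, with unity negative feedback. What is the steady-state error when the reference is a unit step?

0.0626

The loop is type 0. Static position error constant K_pos = G_c(0)·G(0) = 24.9·0.6016 = 14.98.
Steady-state error to a unit step: e_ss = 1/(1+K_pos) = 1/15.98 = 0.0626.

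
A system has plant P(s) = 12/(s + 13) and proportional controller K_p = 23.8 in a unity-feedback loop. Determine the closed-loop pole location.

s = -298.6

Closed-loop transfer function: T(s) = K_p·P(s)/(1 + K_p·P(s)) = 285.6/(s + 13 + 285.6) = 285.6/(s + 298.6).
The closed-loop pole is at s = −298.6.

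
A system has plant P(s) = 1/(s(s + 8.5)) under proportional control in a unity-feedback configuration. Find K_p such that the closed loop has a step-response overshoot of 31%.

K_p = 148

From %OS = 100·exp(−πζ/√(1−ζ²)) = 31%, ζ = −ln(0.31)/√(π²+ln²(0.31)) = 0.3493.
Characteristic equation s² + 8.5s + 1K_p = 0 gives ζ = 8.5/(2√(1K_p)).
Setting ζ = 0.3493: √(1K_p) = 8.5/(2·0.3493) = 12.17, so K_p = 148/1 = 148.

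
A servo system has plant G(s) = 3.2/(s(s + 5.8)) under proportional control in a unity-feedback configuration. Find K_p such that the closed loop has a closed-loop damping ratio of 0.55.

K_p = 8.69

Closed-loop characteristic equation: s² + 5.8s + K_p·3.2 = 0.
So ω_n = √(3.2K_p) and 2ζω_n = 5.8, giving ζ = 5.8/(2√(3.2K_p)).
Setting ζ = 0.55: √(3.2K_p) = 5.8/(2·0.55) = 5.273, so K_p = 27.8/3.2 = 8.69.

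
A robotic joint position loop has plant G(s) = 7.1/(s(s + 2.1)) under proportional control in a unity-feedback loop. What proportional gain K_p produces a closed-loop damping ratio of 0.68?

K_p = 0.336

Closed-loop characteristic equation: s² + 2.1s + K_p·7.1 = 0.
So ω_n = √(7.1K_p) and 2ζω_n = 2.1, giving ζ = 2.1/(2√(7.1K_p)).
Setting ζ = 0.68: √(7.1K_p) = 2.1/(2·0.68) = 1.544, so K_p = 2.384/7.1 = 0.336.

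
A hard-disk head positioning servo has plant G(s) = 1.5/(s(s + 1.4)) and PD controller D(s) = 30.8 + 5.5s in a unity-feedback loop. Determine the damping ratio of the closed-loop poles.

ζ = 0.71

Forward path: (30.8 + 5.5s)·1.5/(s(s+1.4)). The closed-loop characteristic equation is s² + (1.4 + 1.5·5.5)s + 1.5·30.8 = 0.
That is s² + 9.65s + 46.2 = 0, so ω_n = 6.797 rad/s and ζ = 9.65/(2·6.797) = 0.7099.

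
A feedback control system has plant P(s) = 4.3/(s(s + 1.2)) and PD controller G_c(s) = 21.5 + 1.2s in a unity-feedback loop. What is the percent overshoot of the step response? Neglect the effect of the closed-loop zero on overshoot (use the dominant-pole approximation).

33.3%

Forward path: (21.5 + 1.2s)·4.3/(s(s+1.2)). The closed-loop characteristic equation is s² + (1.2 + 4.3·1.2)s + 4.3·21.5 = 0.
That is s² + 6.36s + 92.45 = 0, so ω_n = 9.615 rad/s and ζ = 6.36/(2·9.615) = 0.3307.
%OS = 100·exp(−πζ/√(1−ζ²)) = 33.3%.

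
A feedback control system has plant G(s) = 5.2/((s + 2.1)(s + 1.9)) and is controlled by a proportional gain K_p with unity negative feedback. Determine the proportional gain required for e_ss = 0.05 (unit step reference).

K_p = 14.6

Steady-state error for a unit step on this type-0 loop is 1/(1 + K_p·G(0)).
G(0) = 1.303. Require 1/(1 + K_p·1.303) = 0.05, so 1 + 1.303·K_p = 20.
K_p = (20 − 1)/1.303 = 14.6.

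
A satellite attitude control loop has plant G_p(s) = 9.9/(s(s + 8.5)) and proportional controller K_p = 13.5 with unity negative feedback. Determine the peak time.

From 1 + K_pG_p(s) = 0: s² + 8.5s + 133.7 = 0 ⇒ ω_n = 11.56, ζ = 0.3676.
Damped frequency ω_d = ω_n√(1−ζ²) = 10.75 rad/s, so peak time T_p = π/ω_d = 0.292 s.

T_p = 0.292 s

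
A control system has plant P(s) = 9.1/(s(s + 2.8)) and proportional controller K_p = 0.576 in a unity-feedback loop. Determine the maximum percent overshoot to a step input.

8.82%

The closed-loop denominator s² + 2.8s + 5.242 gives ω_n = √5.242 = 2.289 and ζ = 2.8/(2ω_n) = 0.6115.
%OS = 100·exp(−πζ/√(1−ζ²)) = 100·exp(−π·0.6115/√0.6261) = 8.82%.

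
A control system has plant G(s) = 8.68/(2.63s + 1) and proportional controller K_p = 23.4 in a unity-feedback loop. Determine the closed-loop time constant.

Closed loop: T(s) = K_p·G/(1+K_p·G) = 203.1/(2.63s + 1 + 203.1), with pole at s = −(1 + 203.1)/2.63 = −77.61.
Closed-loop time constant τ = 1/77.61 = 0.0129 s.

τ = 0.0129 s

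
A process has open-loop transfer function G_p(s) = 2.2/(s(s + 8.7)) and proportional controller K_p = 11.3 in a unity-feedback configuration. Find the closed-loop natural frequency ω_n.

1 + K_p·G_p(s) = 0 gives s² + 8.7s + 24.86 = 0.
Matching s² + 2ζω_n s + ω_n²: ω_n = √24.86 = 4.986 rad/s and 2ζω_n = 8.7, so ζ = 8.7/(2·4.986) = 0.872.

ω_n = 4.99 rad/s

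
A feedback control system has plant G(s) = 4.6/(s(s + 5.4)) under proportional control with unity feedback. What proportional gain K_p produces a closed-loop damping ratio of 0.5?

K_p = 6.34

Closed-loop characteristic equation: s² + 5.4s + K_p·4.6 = 0.
So ω_n = √(4.6K_p) and 2ζω_n = 5.4, giving ζ = 5.4/(2√(4.6K_p)).
Setting ζ = 0.5: √(4.6K_p) = 5.4/(2·0.5) = 5.4, so K_p = 29.16/4.6 = 6.34.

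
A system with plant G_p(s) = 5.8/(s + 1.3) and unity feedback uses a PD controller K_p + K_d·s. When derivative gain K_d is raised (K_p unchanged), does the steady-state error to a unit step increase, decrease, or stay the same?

unchanged

At s = 0 the derivative term contributes nothing: C(0) = K_p regardless of K_d, so K_pos = K_p·G_p(0) and e_ss are unchanged.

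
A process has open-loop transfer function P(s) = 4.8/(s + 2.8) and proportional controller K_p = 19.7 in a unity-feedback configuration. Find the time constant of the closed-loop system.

τ = 0.0103 s

Closed-loop transfer function: T(s) = K_p·P(s)/(1 + K_p·P(s)) = 94.56/(s + 2.8 + 94.56) = 94.56/(s + 97.36).
Time constant τ = 1/97.36 = 0.0103 s.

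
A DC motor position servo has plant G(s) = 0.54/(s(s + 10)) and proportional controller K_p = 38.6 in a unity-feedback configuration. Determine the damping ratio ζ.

ζ = 1.1

1 + K_p·G(s) = 0 gives s² + 10s + 20.84 = 0.
Matching s² + 2ζω_n s + ω_n²: ω_n = √20.84 = 4.566 rad/s and 2ζω_n = 10, so ζ = 10/(2·4.566) = 1.1.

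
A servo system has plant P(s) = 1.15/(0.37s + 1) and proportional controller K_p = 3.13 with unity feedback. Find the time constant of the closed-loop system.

τ = 0.0804 s

Closed loop: T(s) = K_p·P/(1+K_p·P) = 3.599/(0.37s + 1 + 3.599), with pole at s = −(1 + 3.599)/0.37 = −12.43.
Closed-loop time constant τ = 1/12.43 = 0.0804 s.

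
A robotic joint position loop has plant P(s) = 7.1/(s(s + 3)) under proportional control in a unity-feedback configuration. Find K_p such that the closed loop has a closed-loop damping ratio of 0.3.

K_p = 3.52

Closed-loop characteristic equation: s² + 3s + K_p·7.1 = 0.
So ω_n = √(7.1K_p) and 2ζω_n = 3, giving ζ = 3/(2√(7.1K_p)).
Setting ζ = 0.3: √(7.1K_p) = 3/(2·0.3) = 5, so K_p = 25/7.1 = 3.52.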